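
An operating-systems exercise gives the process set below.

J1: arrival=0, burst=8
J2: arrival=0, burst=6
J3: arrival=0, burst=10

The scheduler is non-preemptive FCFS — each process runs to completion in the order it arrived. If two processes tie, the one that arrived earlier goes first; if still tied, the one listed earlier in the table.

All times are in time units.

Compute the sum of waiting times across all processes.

Timeline: | J1 0-8 | J2 8-14 | J3 14-24 |
Completion: J1=8  J2=14  J3=24
Waiting = turnaround − burst: J1=0, J2=8, J3=14
Total waiting = 0 + 8 + 14 = 22

22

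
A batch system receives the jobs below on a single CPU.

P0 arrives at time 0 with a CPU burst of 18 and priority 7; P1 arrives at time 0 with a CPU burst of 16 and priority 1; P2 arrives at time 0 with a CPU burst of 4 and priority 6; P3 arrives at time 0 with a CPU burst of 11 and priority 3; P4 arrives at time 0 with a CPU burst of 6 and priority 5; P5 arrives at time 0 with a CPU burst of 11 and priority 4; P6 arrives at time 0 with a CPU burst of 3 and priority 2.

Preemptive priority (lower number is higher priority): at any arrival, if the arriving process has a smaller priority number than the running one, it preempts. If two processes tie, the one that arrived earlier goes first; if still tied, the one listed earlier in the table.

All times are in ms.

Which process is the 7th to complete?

Gantt: | P1 0-16 | P6 16-19 | P3 19-30 | P5 30-41 | P4 41-47 | P2 47-51 | P0 51-69 |
Completion: P0=69  P1=16  P2=51  P3=30  P4=47  P5=41  P6=19
Turnaround (C−A): P0=69  P1=16  P2=51  P3=30  P4=47  P5=41  P6=19
Finish order: P1 → P6 → P3 → P5 → P4 → P2 → P0

P0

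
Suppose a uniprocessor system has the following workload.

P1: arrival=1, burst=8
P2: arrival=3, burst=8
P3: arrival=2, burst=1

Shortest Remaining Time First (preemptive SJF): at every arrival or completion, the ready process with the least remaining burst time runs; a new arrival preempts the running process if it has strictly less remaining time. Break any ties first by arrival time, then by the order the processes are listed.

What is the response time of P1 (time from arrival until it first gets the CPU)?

Schedule: | idle 0-1 | P1 1-2 | P3 2-3 | P1 3-10 | P2 10-18 |
Completion: P1=10  P2=18  P3=3
Turnaround (C−A): P1=9  P2=15  P3=1
Response(P1) = first start − arrival = 1 − 1 = 0

0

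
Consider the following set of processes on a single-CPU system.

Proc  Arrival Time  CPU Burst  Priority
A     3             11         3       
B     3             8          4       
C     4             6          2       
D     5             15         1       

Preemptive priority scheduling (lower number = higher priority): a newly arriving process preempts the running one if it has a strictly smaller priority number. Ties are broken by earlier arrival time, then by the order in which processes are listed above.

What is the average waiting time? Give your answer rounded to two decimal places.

Timeline: | idle 0-3 | A 3-4 | C 4-5 | D 5-20 | C 20-25 | A 25-35 | B 35-43 |
Completion: A=35  B=43  C=25  D=20
Turnaround (C−A): A=32  B=40  C=21  D=15
Waiting times: A=21, B=32, C=15, D=0
Average waiting = (21+32+15+0) / 4 = 68/4 = 17.00

17.00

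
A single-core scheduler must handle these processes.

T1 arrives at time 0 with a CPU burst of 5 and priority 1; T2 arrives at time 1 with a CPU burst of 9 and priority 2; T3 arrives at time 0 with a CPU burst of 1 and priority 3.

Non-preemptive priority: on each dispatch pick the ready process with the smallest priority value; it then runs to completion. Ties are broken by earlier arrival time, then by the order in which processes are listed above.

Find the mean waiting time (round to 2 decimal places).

Gantt: | T1 0-5 | T2 5-14 | T3 14-15 |
Completion: T1=5  T2=14  T3=15
Turnaround (C−A): T1=5  T2=13  T3=15
Waiting times: T1=0, T2=4, T3=14
Average waiting = (0+4+14) / 3 = 18/3 = 6.00

6.00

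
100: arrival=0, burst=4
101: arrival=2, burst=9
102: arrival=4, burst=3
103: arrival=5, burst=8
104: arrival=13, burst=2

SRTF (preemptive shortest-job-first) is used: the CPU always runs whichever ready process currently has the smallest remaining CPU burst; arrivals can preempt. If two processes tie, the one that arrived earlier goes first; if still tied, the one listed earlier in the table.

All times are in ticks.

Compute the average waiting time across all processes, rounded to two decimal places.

3.80

Gantt: | 100 0-4 | 102 4-7 | 103 7-15 | 104 15-17 | 101 17-26 |
Completion: 100=4  101=26  102=7  103=15  104=17
Turnaround (C−A): 100=4  101=24  102=3  103=10  104=4
Waiting times: 100=0, 101=15, 102=0, 103=2, 104=2
Average waiting = (0+15+0+2+2) / 5 = 19/5 = 3.80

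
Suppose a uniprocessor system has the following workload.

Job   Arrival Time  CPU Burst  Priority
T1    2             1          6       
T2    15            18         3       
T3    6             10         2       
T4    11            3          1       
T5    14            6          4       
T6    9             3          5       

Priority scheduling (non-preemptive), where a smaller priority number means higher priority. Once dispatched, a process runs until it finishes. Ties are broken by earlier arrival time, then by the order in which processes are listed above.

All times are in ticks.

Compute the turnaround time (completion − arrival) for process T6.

Gantt: | idle 0-2 | T1 2-3 | idle 3-6 | T3 6-16 | T4 16-19 | T2 19-37 | T5 37-43 | T6 43-46 |
Completion: T1=3  T2=37  T3=16  T4=19  T5=43  T6=46
Turnaround (C−A): T1=1  T2=22  T3=10  T4=8  T5=29  T6=37
Turnaround(T6) = completion − arrival = 46 − 9 = 37

37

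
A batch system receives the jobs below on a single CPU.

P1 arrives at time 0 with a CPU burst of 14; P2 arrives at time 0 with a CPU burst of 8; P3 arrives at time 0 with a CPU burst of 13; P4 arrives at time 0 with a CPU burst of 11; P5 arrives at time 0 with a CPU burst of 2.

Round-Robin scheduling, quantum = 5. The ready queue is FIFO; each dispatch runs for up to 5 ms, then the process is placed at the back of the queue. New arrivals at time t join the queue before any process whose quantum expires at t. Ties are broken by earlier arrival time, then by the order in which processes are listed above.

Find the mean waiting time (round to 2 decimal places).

28.60

Schedule: | P1 0-5 | P2 5-10 | P3 10-15 | P4 15-20 | P5 20-22 | P1 22-27 | P2 27-30 | P3 30-35 | P4 35-40 | P1 40-44 | P3 44-47 | P4 47-48 |
Completion: P1=44  P2=30  P3=47  P4=48  P5=22
Waiting times: P1=30, P2=22, P3=34, P4=37, P5=20
Average waiting = (30+22+34+37+20) / 5 = 143/5 = 28.60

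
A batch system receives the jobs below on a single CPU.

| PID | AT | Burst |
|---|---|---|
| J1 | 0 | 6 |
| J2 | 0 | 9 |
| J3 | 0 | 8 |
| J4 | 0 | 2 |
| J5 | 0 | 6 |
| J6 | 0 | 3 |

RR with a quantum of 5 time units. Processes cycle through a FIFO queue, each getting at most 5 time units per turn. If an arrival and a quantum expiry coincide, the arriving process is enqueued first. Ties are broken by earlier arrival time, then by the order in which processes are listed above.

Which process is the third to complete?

Gantt: | J1 0-5 | J2 5-10 | J3 10-15 | J4 15-17 | J5 17-22 | J6 22-25 | J1 25-26 | J2 26-30 | J3 30-33 | J5 33-34 |
Completion: J1=26  J2=30  J3=33  J4=17  J5=34  J6=25
Turnaround (C−A): J1=26  J2=30  J3=33  J4=17  J5=34  J6=25
Finish order: J4 → J6 → J1 → J2 → J3 → J5

J1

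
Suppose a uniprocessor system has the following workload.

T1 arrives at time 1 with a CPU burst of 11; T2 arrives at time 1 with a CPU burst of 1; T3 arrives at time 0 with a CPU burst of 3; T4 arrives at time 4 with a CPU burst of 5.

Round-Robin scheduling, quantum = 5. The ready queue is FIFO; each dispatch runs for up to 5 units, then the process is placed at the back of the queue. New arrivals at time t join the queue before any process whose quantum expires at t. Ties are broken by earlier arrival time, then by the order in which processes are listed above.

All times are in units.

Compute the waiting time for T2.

Schedule: | T3 0-3 | T1 3-8 | T2 8-9 | T4 9-14 | T1 14-20 |
Completion: T1=20  T2=9  T3=3  T4=14
Waiting(T2) = turnaround − burst = 8 − 1 = 7

7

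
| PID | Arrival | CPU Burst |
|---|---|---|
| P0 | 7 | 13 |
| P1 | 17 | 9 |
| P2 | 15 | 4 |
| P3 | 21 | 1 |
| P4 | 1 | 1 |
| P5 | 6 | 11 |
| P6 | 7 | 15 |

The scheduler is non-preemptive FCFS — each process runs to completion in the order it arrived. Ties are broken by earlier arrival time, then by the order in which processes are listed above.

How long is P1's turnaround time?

41

Gantt: | idle 0-1 | P4 1-2 | idle 2-6 | P5 6-17 | P0 17-30 | P6 30-45 | P2 45-49 | P1 49-58 | P3 58-59 |
Completion: P0=30  P1=58  P2=49  P3=59  P4=2  P5=17  P6=45
Turnaround(P1) = completion − arrival = 58 − 17 = 41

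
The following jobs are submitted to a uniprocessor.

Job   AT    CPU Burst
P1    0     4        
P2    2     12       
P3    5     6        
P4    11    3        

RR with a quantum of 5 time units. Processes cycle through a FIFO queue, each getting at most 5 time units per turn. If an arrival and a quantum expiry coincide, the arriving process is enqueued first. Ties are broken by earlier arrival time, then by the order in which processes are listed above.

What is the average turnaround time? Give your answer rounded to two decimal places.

Schedule: | P1 0-4 | P2 4-9 | P3 9-14 | P2 14-19 | P4 19-22 | P3 22-23 | P2 23-25 |
Completion: P1=4  P2=25  P3=23  P4=22
Turnaround (C−A): P1=4  P2=23  P3=18  P4=11
Turnaround times: P1=4, P2=23, P3=18, P4=11
Average turnaround = (4+23+18+11) / 4 = 56/4 = 14.00

14.00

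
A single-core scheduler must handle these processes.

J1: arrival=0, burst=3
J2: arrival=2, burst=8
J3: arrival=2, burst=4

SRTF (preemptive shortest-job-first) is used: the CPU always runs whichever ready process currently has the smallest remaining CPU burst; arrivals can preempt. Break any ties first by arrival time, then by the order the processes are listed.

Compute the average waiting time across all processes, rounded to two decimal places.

2.00

Schedule: | J1 0-3 | J3 3-7 | J2 7-15 |
Completion: J1=3  J2=15  J3=7
Turnaround (C−A): J1=3  J2=13  J3=5
Waiting times: J1=0, J2=5, J3=1
Average waiting = (0+5+1) / 3 = 6/3 = 2.00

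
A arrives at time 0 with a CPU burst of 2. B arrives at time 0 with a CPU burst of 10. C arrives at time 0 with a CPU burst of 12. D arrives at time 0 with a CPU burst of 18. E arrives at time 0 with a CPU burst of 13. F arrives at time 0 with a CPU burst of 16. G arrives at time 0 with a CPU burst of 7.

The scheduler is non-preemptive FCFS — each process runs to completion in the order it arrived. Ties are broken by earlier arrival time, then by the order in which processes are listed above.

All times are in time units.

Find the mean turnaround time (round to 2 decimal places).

40.57

Gantt: | A 0-2 | B 2-12 | C 12-24 | D 24-42 | E 42-55 | F 55-71 | G 71-78 |
Completion: A=2  B=12  C=24  D=42  E=55  F=71  G=78
Turnaround times: A=2, B=12, C=24, D=42, E=55, F=71, G=78
Average turnaround = (2+12+24+42+55+71+78) / 7 = 284/7 = 40.57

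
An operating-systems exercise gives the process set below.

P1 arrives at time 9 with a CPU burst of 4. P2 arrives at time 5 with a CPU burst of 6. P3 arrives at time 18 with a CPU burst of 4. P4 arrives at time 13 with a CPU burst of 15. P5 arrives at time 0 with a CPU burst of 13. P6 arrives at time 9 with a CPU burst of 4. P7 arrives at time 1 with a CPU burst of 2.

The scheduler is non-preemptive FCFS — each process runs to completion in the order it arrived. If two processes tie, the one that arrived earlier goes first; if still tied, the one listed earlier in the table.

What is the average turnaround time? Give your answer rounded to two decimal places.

Gantt: | P5 0-13 | P7 13-15 | P2 15-21 | P1 21-25 | P6 25-29 | P4 29-44 | P3 44-48 |
Completion: P1=25  P2=21  P3=48  P4=44  P5=13  P6=29  P7=15
Turnaround (C−A): P1=16  P2=16  P3=30  P4=31  P5=13  P6=20  P7=14
Turnaround times: P1=16, P2=16, P3=30, P4=31, P5=13, P6=20, P7=14
Average turnaround = (16+16+30+31+13+20+14) / 7 = 140/7 = 20.00

20.00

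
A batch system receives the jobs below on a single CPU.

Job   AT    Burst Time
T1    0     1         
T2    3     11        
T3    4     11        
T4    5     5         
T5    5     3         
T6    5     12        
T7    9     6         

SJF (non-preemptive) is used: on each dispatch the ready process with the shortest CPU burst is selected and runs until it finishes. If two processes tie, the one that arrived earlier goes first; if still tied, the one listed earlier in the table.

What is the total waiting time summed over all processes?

Gantt: | T1 0-1 | idle 1-3 | T2 3-14 | T5 14-17 | T4 17-22 | T7 22-28 | T3 28-39 | T6 39-51 |
Completion: T1=1  T2=14  T3=39  T4=22  T5=17  T6=51  T7=28
Turnaround (C−A): T1=1  T2=11  T3=35  T4=17  T5=12  T6=46  T7=19
Waiting = turnaround − burst: T1=0, T2=0, T3=24, T4=12, T5=9, T6=34, T7=13
Total waiting = 0 + 0 + 24 + 12 + 9 + 34 + 13 = 92

92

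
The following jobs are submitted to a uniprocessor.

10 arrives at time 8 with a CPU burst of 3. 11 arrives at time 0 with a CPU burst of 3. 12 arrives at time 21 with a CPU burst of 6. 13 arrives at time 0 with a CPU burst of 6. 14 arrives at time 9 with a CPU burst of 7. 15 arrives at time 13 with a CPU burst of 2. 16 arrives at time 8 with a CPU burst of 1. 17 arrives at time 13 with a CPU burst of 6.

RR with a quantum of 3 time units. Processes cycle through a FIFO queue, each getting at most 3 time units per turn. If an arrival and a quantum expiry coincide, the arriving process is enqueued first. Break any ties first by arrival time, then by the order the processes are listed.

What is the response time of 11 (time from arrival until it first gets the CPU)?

0

Timeline: | 11 0-3 | 13 3-9 | 10 9-12 | 16 12-13 | 14 13-16 | 15 16-18 | 17 18-21 | 14 21-24 | 12 24-27 | 17 27-30 | 14 30-31 | 12 31-34 |
Completion: 10=12  11=3  12=34  13=9  14=31  15=18  16=13  17=30
Response(11) = first start − arrival = 0 − 0 = 0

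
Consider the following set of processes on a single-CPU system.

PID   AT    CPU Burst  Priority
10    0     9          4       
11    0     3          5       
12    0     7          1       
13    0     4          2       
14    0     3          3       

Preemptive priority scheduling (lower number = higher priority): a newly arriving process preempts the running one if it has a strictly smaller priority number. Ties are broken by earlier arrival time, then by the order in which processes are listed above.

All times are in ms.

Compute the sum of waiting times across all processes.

55

Timeline: | 12 0-7 | 13 7-11 | 14 11-14 | 10 14-23 | 11 23-26 |
Completion: 10=23  11=26  12=7  13=11  14=14
Turnaround (C−A): 10=23  11=26  12=7  13=11  14=14
Waiting = turnaround − burst: 10=14, 11=23, 12=0, 13=7, 14=11
Total waiting = 14 + 23 + 0 + 7 + 11 = 55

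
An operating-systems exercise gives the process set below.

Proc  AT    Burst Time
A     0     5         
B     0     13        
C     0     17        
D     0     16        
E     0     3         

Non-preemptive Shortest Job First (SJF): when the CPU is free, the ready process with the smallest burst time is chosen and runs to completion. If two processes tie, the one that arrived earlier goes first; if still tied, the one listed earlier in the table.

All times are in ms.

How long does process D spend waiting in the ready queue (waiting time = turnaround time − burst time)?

Timeline: | E 0-3 | A 3-8 | B 8-21 | D 21-37 | C 37-54 |
Completion: A=8  B=21  C=54  D=37  E=3
Waiting(D) = turnaround − burst = 37 − 16 = 21

21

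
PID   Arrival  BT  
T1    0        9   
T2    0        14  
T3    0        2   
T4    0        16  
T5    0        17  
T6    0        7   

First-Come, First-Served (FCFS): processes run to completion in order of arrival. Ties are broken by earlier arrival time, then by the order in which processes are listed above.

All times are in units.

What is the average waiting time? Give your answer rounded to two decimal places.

26.00

Timeline: | T1 0-9 | T2 9-23 | T3 23-25 | T4 25-41 | T5 41-58 | T6 58-65 |
Completion: T1=9  T2=23  T3=25  T4=41  T5=58  T6=65
Waiting times: T1=0, T2=9, T3=23, T4=25, T5=41, T6=58
Average waiting = (0+9+23+25+41+58) / 6 = 156/6 = 26.00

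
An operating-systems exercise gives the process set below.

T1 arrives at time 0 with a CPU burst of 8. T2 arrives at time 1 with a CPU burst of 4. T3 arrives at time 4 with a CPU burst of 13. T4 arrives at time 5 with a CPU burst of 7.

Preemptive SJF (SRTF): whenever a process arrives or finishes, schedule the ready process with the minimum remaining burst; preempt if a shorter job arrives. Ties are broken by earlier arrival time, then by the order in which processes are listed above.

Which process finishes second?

Schedule: | T1 0-1 | T2 1-5 | T1 5-12 | T4 12-19 | T3 19-32 |
Completion: T1=12  T2=5  T3=32  T4=19
Turnaround (C−A): T1=12  T2=4  T3=28  T4=14
Finish order: T2 → T1 → T4 → T3

T1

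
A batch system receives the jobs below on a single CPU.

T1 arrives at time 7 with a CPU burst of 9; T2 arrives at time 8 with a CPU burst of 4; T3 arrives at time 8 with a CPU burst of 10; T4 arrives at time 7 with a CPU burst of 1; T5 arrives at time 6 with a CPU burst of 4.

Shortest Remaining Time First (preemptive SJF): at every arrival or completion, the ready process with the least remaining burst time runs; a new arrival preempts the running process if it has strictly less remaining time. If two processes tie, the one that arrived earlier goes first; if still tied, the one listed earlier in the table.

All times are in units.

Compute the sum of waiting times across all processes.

Timeline: | idle 0-6 | T5 6-7 | T4 7-8 | T5 8-11 | T2 11-15 | T1 15-24 | T3 24-34 |
Completion: T1=24  T2=15  T3=34  T4=8  T5=11
Turnaround (C−A): T1=17  T2=7  T3=26  T4=1  T5=5
Waiting = turnaround − burst: T1=8, T2=3, T3=16, T4=0, T5=1
Total waiting = 8 + 3 + 16 + 0 + 1 = 28

28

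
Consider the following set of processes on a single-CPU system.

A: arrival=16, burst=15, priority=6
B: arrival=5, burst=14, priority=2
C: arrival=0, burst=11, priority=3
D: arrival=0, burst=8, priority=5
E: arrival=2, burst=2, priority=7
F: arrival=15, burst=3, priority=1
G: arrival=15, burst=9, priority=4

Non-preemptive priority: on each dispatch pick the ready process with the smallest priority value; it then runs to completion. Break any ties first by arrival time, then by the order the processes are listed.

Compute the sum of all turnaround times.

215

Gantt: | C 0-11 | B 11-25 | F 25-28 | G 28-37 | D 37-45 | A 45-60 | E 60-62 |
Completion: A=60  B=25  C=11  D=45  E=62  F=28  G=37
Turnaround (C−A): A=44  B=20  C=11  D=45  E=60  F=13  G=22
Turnaround = completion − arrival: A=44, B=20, C=11, D=45, E=60, F=13, G=22
Total turnaround = 44 + 20 + 11 + 45 + 60 + 13 + 22 = 215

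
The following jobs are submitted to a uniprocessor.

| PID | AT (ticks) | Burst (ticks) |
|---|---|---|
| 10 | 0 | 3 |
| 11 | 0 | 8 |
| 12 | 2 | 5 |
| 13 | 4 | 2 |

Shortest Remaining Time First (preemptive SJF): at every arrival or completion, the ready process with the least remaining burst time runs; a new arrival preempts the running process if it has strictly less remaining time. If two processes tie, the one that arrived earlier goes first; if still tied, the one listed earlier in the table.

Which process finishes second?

13

Timeline: | 10 0-3 | 12 3-4 | 13 4-6 | 12 6-10 | 11 10-18 |
Completion: 10=3  11=18  12=10  13=6
Turnaround (C−A): 10=3  11=18  12=8  13=2
Finish order: 10 → 13 → 12 → 11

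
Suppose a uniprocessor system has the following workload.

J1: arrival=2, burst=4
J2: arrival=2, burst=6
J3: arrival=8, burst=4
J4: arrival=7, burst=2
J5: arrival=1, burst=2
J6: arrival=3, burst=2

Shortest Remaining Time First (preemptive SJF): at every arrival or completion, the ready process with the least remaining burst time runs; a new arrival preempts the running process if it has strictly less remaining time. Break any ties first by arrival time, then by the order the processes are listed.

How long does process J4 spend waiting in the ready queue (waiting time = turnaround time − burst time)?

2

Gantt: | idle 0-1 | J5 1-3 | J6 3-5 | J1 5-9 | J4 9-11 | J3 11-15 | J2 15-21 |
Completion: J1=9  J2=21  J3=15  J4=11  J5=3  J6=5
Turnaround (C−A): J1=7  J2=19  J3=7  J4=4  J5=2  J6=2
Waiting(J4) = turnaround − burst = 4 − 2 = 2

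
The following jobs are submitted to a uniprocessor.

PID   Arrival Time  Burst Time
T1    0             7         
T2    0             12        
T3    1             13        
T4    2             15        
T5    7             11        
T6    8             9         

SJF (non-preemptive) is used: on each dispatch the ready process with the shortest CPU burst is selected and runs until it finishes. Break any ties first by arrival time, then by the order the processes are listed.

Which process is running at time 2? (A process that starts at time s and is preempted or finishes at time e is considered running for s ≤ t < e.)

T1

Gantt: | T1 0-7 | T5 7-18 | T6 18-27 | T2 27-39 | T3 39-52 | T4 52-67 |
Completion: T1=7  T2=39  T3=52  T4=67  T5=18  T6=27
Turnaround (C−A): T1=7  T2=39  T3=51  T4=65  T5=11  T6=19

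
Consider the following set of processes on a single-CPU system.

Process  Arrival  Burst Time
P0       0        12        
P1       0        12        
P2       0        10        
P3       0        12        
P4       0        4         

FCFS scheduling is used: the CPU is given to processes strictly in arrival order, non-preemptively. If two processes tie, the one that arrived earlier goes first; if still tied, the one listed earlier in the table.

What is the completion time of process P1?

Timeline: | P0 0-12 | P1 12-24 | P2 24-34 | P3 34-46 | P4 46-50 |
Completion: P0=12  P1=24  P2=34  P3=46  P4=50
Turnaround (C−A): P0=12  P1=24  P2=34  P3=46  P4=50

24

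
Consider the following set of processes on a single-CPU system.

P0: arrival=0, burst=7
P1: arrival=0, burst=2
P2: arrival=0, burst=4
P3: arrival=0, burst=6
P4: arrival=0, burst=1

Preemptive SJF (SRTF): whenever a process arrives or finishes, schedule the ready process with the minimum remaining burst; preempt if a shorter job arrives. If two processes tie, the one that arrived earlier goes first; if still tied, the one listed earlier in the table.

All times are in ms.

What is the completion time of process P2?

Schedule: | P4 0-1 | P1 1-3 | P2 3-7 | P3 7-13 | P0 13-20 |
Completion: P0=20  P1=3  P2=7  P3=13  P4=1

7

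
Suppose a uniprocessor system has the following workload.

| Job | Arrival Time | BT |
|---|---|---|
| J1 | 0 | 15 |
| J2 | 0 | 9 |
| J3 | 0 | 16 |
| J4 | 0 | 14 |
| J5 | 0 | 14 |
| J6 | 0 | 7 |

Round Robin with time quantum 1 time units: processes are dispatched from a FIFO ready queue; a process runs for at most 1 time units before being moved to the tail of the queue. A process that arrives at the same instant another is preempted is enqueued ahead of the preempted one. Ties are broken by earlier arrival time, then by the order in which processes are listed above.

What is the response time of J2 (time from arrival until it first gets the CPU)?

1

Schedule: | J1 0-1 | J2 1-2 | J3 2-3 | J4 3-4 | J5 4-5 | J6 5-6 | J1 6-7 | J2 7-8 | J3 8-9 | J4 9-10 | J5 10-11 | J6 11-12 | J1 12-13 | J2 13-14 | J3 14-15 | J4 15-16 | J5 16-17 | J6 17-18 | J1 18-19 | J2 19-20 | J3 20-21 | J4 21-22 | J5 22-23 | J6 23-24 | J1 24-25 | J2 25-26 | J3 26-27 | J4 27-28 | J5 28-29 | J6 29-30 | J1 30-31 | J2 31-32 | J3 32-33 | J4 33-34 | J5 34-35 | J6 35-36 | J1 36-37 | J2 37-38 | J3 38-39 | J4 39-40 | J5 40-41 | J6 41-42 | J1 42-43 | J2 43-44 | J3 44-45 | J4 45-46 | J5 46-47 | J1 47-48 | J2 48-49 | J3 49-50 | J4 50-51 | J5 51-52 | J1 52-53 | J3 53-54 | J4 54-55 | J5 55-56 | J1 56-57 | J3 57-58 | J4 58-59 | J5 59-60 | J1 60-61 | J3 61-62 | J4 62-63 | J5 63-64 | J1 64-65 | J3 65-66 | J4 66-67 | J5 67-68 | J1 68-69 | J3 69-70 | J4 70-71 | J5 71-72 | J1 72-73 | J3 73-75 |
Completion: J1=73  J2=49  J3=75  J4=71  J5=72  J6=42
Turnaround (C−A): J1=73  J2=49  J3=75  J4=71  J5=72  J6=42
Response(J2) = first start − arrival = 1 − 0 = 1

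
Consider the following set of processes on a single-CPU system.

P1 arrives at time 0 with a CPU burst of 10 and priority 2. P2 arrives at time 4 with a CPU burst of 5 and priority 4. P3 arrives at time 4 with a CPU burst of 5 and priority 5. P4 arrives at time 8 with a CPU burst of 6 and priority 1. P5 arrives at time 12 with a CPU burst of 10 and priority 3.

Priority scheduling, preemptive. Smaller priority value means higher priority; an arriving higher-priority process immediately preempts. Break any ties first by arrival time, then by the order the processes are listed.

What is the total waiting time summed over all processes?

59

Gantt: | P1 0-8 | P4 8-14 | P1 14-16 | P5 16-26 | P2 26-31 | P3 31-36 |
Completion: P1=16  P2=31  P3=36  P4=14  P5=26
Waiting = turnaround − burst: P1=6, P2=22, P3=27, P4=0, P5=4
Total waiting = 6 + 22 + 27 + 0 + 4 = 59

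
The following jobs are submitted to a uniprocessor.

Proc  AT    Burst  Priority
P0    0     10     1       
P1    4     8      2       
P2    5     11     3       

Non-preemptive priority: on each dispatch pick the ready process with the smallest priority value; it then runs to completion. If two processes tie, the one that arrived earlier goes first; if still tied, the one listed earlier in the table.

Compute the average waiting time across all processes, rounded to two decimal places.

6.33

Gantt: | P0 0-10 | P1 10-18 | P2 18-29 |
Completion: P0=10  P1=18  P2=29
Turnaround (C−A): P0=10  P1=14  P2=24
Waiting times: P0=0, P1=6, P2=13
Average waiting = (0+6+13) / 3 = 19/3 = 6.33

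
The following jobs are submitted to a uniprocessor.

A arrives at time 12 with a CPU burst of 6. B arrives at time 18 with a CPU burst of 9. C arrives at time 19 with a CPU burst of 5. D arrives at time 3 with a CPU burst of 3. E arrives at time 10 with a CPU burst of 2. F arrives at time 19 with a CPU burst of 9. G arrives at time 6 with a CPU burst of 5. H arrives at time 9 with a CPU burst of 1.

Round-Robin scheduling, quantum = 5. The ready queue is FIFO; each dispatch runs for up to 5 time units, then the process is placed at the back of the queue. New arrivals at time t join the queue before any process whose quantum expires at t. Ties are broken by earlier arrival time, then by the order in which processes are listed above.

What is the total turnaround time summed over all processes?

93

Timeline: | idle 0-3 | D 3-6 | G 6-11 | H 11-12 | E 12-14 | A 14-19 | B 19-24 | C 24-29 | F 29-34 | A 34-35 | B 35-39 | F 39-43 |
Completion: A=35  B=39  C=29  D=6  E=14  F=43  G=11  H=12
Turnaround (C−A): A=23  B=21  C=10  D=3  E=4  F=24  G=5  H=3
Turnaround = completion − arrival: A=23, B=21, C=10, D=3, E=4, F=24, G=5, H=3
Total turnaround = 23 + 21 + 10 + 3 + 4 + 24 + 5 + 3 = 93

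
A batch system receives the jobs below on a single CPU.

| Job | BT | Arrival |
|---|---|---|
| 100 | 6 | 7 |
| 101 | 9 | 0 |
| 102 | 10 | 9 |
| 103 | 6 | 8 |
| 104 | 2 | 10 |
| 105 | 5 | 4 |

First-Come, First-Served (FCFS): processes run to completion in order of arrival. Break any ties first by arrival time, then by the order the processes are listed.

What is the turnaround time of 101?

9

Schedule: | 101 0-9 | 105 9-14 | 100 14-20 | 103 20-26 | 102 26-36 | 104 36-38 |
Completion: 100=20  101=9  102=36  103=26  104=38  105=14
Turnaround(101) = completion − arrival = 9 − 0 = 9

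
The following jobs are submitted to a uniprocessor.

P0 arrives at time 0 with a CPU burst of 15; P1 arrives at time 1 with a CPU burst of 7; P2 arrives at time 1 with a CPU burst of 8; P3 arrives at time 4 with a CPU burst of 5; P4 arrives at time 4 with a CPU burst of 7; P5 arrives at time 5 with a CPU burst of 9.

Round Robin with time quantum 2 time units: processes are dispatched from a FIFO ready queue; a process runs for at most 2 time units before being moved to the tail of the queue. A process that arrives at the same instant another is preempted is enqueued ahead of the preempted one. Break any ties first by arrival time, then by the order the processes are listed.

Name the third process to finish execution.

P2

Schedule: | P0 0-2 | P1 2-4 | P2 4-6 | P0 6-8 | P3 8-10 | P4 10-12 | P1 12-14 | P5 14-16 | P2 16-18 | P0 18-20 | P3 20-22 | P4 22-24 | P1 24-26 | P5 26-28 | P2 28-30 | P0 30-32 | P3 32-33 | P4 33-35 | P1 35-36 | P5 36-38 | P2 38-40 | P0 40-42 | P4 42-43 | P5 43-45 | P0 45-47 | P5 47-48 | P0 48-51 |
Completion: P0=51  P1=36  P2=40  P3=33  P4=43  P5=48
Finish order: P3 → P1 → P2 → P4 → P5 → P0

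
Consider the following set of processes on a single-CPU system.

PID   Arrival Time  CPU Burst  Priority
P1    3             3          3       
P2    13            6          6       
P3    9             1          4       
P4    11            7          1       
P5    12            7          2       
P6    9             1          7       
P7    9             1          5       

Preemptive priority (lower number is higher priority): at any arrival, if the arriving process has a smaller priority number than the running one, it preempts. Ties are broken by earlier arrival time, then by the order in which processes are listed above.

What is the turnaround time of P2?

18

Timeline: | idle 0-3 | P1 3-6 | idle 6-9 | P3 9-10 | P7 10-11 | P4 11-18 | P5 18-25 | P2 25-31 | P6 31-32 |
Completion: P1=6  P2=31  P3=10  P4=18  P5=25  P6=32  P7=11
Turnaround(P2) = completion − arrival = 31 − 13 = 18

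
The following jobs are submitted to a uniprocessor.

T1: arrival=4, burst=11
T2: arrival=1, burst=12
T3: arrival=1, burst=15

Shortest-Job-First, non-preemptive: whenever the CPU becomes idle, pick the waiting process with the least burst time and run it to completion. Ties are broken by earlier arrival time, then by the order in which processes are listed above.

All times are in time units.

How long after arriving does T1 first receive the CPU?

Gantt: | idle 0-1 | T2 1-13 | T1 13-24 | T3 24-39 |
Completion: T1=24  T2=13  T3=39
Turnaround (C−A): T1=20  T2=12  T3=38
Response(T1) = first start − arrival = 13 − 4 = 9

9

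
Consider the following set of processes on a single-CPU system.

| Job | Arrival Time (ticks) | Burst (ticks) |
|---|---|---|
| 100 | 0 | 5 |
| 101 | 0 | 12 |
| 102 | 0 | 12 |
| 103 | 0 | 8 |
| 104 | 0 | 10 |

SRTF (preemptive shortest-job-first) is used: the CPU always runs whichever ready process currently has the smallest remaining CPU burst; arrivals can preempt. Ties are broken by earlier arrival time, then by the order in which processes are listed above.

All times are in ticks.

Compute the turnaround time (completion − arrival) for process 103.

Schedule: | 100 0-5 | 103 5-13 | 104 13-23 | 101 23-35 | 102 35-47 |
Completion: 100=5  101=35  102=47  103=13  104=23
Turnaround (C−A): 100=5  101=35  102=47  103=13  104=23
Turnaround(103) = completion − arrival = 13 − 0 = 13

13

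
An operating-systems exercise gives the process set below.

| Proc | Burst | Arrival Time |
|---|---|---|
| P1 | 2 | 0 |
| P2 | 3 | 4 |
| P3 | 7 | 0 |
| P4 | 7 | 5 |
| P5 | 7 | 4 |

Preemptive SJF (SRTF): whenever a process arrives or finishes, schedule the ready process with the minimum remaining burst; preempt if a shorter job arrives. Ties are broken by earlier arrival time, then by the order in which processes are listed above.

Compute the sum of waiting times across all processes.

27

Gantt: | P1 0-2 | P3 2-4 | P2 4-7 | P3 7-12 | P5 12-19 | P4 19-26 |
Completion: P1=2  P2=7  P3=12  P4=26  P5=19
Waiting = turnaround − burst: P1=0, P2=0, P3=5, P4=14, P5=8
Total waiting = 0 + 0 + 5 + 14 + 8 = 27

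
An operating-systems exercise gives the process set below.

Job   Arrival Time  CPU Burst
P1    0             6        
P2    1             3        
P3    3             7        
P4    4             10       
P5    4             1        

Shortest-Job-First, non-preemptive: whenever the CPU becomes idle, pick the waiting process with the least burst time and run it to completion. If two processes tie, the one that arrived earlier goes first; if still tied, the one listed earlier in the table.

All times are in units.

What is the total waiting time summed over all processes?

28

Schedule: | P1 0-6 | P5 6-7 | P2 7-10 | P3 10-17 | P4 17-27 |
Completion: P1=6  P2=10  P3=17  P4=27  P5=7
Turnaround (C−A): P1=6  P2=9  P3=14  P4=23  P5=3
Waiting = turnaround − burst: P1=0, P2=6, P3=7, P4=13, P5=2
Total waiting = 0 + 6 + 7 + 13 + 2 = 28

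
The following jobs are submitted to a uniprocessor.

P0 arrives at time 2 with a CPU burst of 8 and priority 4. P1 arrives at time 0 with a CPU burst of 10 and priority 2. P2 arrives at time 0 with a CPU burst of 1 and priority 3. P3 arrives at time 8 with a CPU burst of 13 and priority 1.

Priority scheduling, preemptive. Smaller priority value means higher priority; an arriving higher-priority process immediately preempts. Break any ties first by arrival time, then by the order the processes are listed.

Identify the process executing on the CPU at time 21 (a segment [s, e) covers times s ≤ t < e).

P1

Schedule: | P1 0-8 | P3 8-21 | P1 21-23 | P2 23-24 | P0 24-32 |
Completion: P0=32  P1=23  P2=24  P3=21
Turnaround (C−A): P0=30  P1=23  P2=24  P3=13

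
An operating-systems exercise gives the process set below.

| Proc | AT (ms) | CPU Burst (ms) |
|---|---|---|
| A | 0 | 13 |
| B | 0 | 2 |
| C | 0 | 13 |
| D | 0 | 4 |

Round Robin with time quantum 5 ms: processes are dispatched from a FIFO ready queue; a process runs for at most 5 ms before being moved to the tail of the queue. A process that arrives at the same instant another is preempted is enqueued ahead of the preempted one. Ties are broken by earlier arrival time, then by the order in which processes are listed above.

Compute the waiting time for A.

16

Timeline: | A 0-5 | B 5-7 | C 7-12 | D 12-16 | A 16-21 | C 21-26 | A 26-29 | C 29-32 |
Completion: A=29  B=7  C=32  D=16
Turnaround (C−A): A=29  B=7  C=32  D=16
Waiting(A) = turnaround − burst = 29 − 13 = 16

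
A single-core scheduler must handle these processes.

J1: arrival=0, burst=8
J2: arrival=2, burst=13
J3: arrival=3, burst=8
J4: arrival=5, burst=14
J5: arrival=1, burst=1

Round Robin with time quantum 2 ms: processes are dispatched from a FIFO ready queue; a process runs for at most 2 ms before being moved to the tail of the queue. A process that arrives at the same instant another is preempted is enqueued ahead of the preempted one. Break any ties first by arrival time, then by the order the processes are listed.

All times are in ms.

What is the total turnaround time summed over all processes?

Timeline: | J1 0-2 | J5 2-3 | J2 3-5 | J1 5-7 | J3 7-9 | J4 9-11 | J2 11-13 | J1 13-15 | J3 15-17 | J4 17-19 | J2 19-21 | J1 21-23 | J3 23-25 | J4 25-27 | J2 27-29 | J3 29-31 | J4 31-33 | J2 33-35 | J4 35-37 | J2 37-39 | J4 39-41 | J2 41-42 | J4 42-44 |
Completion: J1=23  J2=42  J3=31  J4=44  J5=3
Turnaround (C−A): J1=23  J2=40  J3=28  J4=39  J5=2
Turnaround = completion − arrival: J1=23, J2=40, J3=28, J4=39, J5=2
Total turnaround = 23 + 40 + 28 + 39 + 2 = 132

132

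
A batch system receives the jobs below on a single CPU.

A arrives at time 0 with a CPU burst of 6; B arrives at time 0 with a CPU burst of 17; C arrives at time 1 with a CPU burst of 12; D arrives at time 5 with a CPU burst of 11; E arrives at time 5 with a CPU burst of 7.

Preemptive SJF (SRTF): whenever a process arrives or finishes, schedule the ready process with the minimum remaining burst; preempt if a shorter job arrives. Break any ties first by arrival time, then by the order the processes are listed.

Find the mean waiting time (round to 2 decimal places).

13.60

Schedule: | A 0-6 | E 6-13 | D 13-24 | C 24-36 | B 36-53 |
Completion: A=6  B=53  C=36  D=24  E=13
Turnaround (C−A): A=6  B=53  C=35  D=19  E=8
Waiting times: A=0, B=36, C=23, D=8, E=1
Average waiting = (0+36+23+8+1) / 5 = 68/5 = 13.60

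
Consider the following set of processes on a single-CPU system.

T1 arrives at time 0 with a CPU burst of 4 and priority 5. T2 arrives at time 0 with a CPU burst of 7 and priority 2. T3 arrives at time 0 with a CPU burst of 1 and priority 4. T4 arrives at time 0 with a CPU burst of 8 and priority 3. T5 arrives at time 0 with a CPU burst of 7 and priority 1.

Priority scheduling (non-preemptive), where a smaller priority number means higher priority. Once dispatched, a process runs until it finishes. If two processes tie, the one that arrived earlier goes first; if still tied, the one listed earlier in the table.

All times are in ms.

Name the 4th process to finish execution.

T3

Schedule: | T5 0-7 | T2 7-14 | T4 14-22 | T3 22-23 | T1 23-27 |
Completion: T1=27  T2=14  T3=23  T4=22  T5=7
Turnaround (C−A): T1=27  T2=14  T3=23  T4=22  T5=7
Finish order: T5 → T2 → T4 → T3 → T1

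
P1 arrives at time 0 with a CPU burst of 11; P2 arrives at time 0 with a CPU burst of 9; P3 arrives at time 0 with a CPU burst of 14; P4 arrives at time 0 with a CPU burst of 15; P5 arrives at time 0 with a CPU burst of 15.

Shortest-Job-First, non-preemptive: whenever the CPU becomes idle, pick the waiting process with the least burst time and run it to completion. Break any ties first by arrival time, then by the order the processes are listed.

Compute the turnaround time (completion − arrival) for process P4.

Gantt: | P2 0-9 | P1 9-20 | P3 20-34 | P4 34-49 | P5 49-64 |
Completion: P1=20  P2=9  P3=34  P4=49  P5=64
Turnaround(P4) = completion − arrival = 49 − 0 = 49

49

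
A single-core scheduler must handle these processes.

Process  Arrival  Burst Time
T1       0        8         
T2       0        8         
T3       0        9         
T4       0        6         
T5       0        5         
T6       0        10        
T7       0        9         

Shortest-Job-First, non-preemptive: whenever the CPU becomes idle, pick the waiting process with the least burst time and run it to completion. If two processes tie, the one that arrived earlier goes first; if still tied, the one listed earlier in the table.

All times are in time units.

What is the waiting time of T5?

0

Timeline: | T5 0-5 | T4 5-11 | T1 11-19 | T2 19-27 | T3 27-36 | T7 36-45 | T6 45-55 |
Completion: T1=19  T2=27  T3=36  T4=11  T5=5  T6=55  T7=45
Turnaround (C−A): T1=19  T2=27  T3=36  T4=11  T5=5  T6=55  T7=45
Waiting(T5) = turnaround − burst = 5 − 5 = 0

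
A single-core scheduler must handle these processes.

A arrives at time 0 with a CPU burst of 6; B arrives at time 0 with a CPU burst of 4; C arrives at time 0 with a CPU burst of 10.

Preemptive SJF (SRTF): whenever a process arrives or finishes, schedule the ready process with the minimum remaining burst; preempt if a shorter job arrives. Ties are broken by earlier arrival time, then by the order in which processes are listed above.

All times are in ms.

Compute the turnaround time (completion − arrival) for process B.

4

Gantt: | B 0-4 | A 4-10 | C 10-20 |
Completion: A=10  B=4  C=20
Turnaround (C−A): A=10  B=4  C=20
Turnaround(B) = completion − arrival = 4 − 0 = 4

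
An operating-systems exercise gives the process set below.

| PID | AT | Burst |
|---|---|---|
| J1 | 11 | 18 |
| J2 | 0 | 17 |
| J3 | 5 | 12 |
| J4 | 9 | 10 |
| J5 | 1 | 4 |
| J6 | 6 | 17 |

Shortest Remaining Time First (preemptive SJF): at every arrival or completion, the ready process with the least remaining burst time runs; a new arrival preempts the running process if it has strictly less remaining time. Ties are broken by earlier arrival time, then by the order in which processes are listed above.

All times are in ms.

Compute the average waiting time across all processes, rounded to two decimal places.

Timeline: | J2 0-1 | J5 1-5 | J3 5-17 | J4 17-27 | J2 27-43 | J6 43-60 | J1 60-78 |
Completion: J1=78  J2=43  J3=17  J4=27  J5=5  J6=60
Waiting times: J1=49, J2=26, J3=0, J4=8, J5=0, J6=37
Average waiting = (49+26+0+8+0+37) / 6 = 120/6 = 20.00

20.00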